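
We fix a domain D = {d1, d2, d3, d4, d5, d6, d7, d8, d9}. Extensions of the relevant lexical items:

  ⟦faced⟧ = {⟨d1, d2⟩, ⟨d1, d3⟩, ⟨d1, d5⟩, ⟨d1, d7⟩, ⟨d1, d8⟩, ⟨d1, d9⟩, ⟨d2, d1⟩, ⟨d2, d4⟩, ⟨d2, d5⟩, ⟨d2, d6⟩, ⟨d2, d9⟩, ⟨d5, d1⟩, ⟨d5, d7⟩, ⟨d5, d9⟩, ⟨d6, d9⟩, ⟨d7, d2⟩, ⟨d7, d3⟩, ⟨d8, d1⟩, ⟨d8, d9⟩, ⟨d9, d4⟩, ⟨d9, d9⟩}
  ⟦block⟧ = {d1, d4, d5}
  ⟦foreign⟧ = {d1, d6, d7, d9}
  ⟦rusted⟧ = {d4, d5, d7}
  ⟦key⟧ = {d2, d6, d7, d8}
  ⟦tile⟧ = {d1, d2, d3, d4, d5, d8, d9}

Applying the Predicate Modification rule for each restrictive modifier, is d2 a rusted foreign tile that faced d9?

no

⟦that faced d9⟧ = {x : ⟨x, d9⟩ ∈ ⟦faced⟧} = {d1, d2, d5, d6, d8, d9}
⟦tile⟧ = {d1, d2, d3, d4, d5, d8, d9}
… ∩ ⟦that faced d9⟧ = {d1, d2, d3, d4, d5, d8, d9} ∩ {d1, d2, d5, d6, d8, d9} = {d1, d2, d5, d8, d9}
… ∩ ⟦rusted⟧ = {d1, d2, d5, d8, d9} ∩ {d4, d5, d7} = {d5}
… ∩ ⟦foreign⟧ = {d5} ∩ {d1, d6, d7, d9} = ∅
⟦rusted foreign tile that faced d9⟧ = ∅; d2 ∉ this set.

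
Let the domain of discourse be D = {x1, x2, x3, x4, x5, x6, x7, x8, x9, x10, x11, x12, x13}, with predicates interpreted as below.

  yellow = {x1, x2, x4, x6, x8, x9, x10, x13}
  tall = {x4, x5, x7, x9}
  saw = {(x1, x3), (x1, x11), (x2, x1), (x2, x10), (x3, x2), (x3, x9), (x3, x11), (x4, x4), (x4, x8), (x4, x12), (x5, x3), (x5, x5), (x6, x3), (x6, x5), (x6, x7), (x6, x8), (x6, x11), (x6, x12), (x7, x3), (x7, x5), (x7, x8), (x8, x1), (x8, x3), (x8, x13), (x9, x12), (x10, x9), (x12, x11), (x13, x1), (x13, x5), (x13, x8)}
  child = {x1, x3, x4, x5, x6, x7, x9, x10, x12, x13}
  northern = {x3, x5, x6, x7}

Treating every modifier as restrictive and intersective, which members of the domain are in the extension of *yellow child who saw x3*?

{x1, x6}

⟦who saw x3⟧ = {x : ⟨x, x3⟩ ∈ ⟦saw⟧} = {x1, x5, x6, x7, x8}
⟦child⟧ = {x1, x3, x4, x5, x6, x7, x9, x10, x12, x13}
… ∩ ⟦who saw x3⟧ = {x1, x3, x4, x5, x6, x7, x9, x10, x12, x13} ∩ {x1, x5, x6, x7, x8} = {x1, x5, x6, x7}
… ∩ ⟦yellow⟧ = {x1, x5, x6, x7} ∩ {x1, x2, x4, x6, x8, x9, x10, x13} = {x1, x6}
So ⟦yellow child who saw x3⟧ = {x1, x6}.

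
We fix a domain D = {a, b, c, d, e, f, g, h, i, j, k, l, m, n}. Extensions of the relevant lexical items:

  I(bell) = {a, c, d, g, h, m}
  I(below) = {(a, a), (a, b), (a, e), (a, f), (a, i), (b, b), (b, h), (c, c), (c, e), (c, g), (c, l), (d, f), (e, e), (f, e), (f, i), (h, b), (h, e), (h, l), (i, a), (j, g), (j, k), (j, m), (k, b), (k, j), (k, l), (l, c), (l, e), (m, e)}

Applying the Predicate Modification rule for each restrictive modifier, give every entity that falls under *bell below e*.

{a, c, h, m}

⟦below e⟧ = {x : ⟨x, e⟩ ∈ ⟦below⟧} = {a, c, e, f, h, l, m}
⟦bell⟧ = {a, c, d, g, h, m}
… ∩ ⟦below e⟧ = {a, c, d, g, h, m} ∩ {a, c, e, f, h, l, m} = {a, c, h, m}
So ⟦bell below e⟧ = {a, c, h, m}.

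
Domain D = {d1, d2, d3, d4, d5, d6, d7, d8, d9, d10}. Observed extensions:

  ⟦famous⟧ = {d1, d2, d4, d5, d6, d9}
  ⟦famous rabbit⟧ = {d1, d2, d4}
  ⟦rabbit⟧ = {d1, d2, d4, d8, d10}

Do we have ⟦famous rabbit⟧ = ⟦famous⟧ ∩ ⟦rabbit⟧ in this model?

⟦famous⟧ ∩ ⟦rabbit⟧ = {d1, d2, d4, d5, d6, d9} ∩ {d1, d2, d4, d8, d10} = {d1, d2, d4}
Observed ⟦famous rabbit⟧ = {d1, d2, d4}.
These coincide, so the modifier is intersective here.

yes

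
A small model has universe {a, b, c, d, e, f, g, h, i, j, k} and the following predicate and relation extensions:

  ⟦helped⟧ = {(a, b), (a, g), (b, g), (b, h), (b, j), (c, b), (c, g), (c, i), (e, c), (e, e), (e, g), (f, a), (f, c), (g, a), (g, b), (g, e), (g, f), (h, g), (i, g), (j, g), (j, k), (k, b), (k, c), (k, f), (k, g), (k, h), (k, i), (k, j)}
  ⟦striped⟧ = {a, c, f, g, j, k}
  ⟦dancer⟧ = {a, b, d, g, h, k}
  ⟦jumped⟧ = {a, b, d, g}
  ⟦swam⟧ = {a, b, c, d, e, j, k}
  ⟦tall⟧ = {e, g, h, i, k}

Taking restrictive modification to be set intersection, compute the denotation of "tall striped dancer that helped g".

{k}

⟦that helped g⟧ = {x : ⟨x, g⟩ ∈ ⟦helped⟧} = {a, b, c, e, h, i, j, k}
⟦dancer⟧ = {a, b, d, g, h, k}
… ∩ ⟦that helped g⟧ = {a, b, d, g, h, k} ∩ {a, b, c, e, h, i, j, k} = {a, b, h, k}
… ∩ ⟦tall⟧ = {a, b, h, k} ∩ {e, g, h, i, k} = {h, k}
… ∩ ⟦striped⟧ = {h, k} ∩ {a, c, f, g, j, k} = {k}
So ⟦tall striped dancer that helped g⟧ = {k}.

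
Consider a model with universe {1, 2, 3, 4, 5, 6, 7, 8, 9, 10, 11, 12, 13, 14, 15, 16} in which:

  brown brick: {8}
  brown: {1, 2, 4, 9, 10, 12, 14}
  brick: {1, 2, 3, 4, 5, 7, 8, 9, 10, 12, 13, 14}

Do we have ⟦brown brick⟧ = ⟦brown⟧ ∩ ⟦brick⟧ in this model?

no

⟦brown⟧ ∩ ⟦brick⟧ = {1, 2, 4, 9, 10, 12, 14} ∩ {1, 2, 3, 4, 5, 7, 8, 9, 10, 12, 13, 14} = {1, 2, 4, 9, 10, 12, 14}
Observed ⟦brown brick⟧ = {8}.
These differ, so the modifier is not intersective in this model.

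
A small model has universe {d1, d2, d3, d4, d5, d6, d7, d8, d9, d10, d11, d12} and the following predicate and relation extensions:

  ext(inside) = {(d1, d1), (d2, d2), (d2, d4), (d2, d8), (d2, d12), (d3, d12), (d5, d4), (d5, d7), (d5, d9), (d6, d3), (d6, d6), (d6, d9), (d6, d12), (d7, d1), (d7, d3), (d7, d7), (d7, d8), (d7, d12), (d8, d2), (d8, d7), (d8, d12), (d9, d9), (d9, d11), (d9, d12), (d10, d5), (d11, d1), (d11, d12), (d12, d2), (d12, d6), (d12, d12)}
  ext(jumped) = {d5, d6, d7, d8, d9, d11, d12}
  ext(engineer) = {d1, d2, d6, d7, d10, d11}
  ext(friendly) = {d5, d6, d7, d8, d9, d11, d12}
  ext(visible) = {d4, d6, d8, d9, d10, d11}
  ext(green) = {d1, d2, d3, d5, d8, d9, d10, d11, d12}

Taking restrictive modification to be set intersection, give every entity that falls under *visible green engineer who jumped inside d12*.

{d11}

⟦who jumped⟧ = ⟦jumped⟧ = {d5, d6, d7, d8, d9, d11, d12}
⟦inside d12⟧ = {x : ⟨x, d12⟩ ∈ ⟦inside⟧} = {d2, d3, d6, d7, d8, d9, d11, d12}
⟦engineer⟧ = {d1, d2, d6, d7, d10, d11}
… ∩ ⟦who jumped⟧ = {d1, d2, d6, d7, d10, d11} ∩ {d5, d6, d7, d8, d9, d11, d12} = {d6, d7, d11}
… ∩ ⟦inside d12⟧ = {d6, d7, d11} ∩ {d2, d3, d6, d7, d8, d9, d11, d12} = {d6, d7, d11}
… ∩ ⟦visible⟧ = {d6, d7, d11} ∩ {d4, d6, d8, d9, d10, d11} = {d6, d11}
… ∩ ⟦green⟧ = {d6, d11} ∩ {d1, d2, d3, d5, d8, d9, d10, d11, d12} = {d11}
So ⟦visible green engineer who jumped inside d12⟧ = {d11}.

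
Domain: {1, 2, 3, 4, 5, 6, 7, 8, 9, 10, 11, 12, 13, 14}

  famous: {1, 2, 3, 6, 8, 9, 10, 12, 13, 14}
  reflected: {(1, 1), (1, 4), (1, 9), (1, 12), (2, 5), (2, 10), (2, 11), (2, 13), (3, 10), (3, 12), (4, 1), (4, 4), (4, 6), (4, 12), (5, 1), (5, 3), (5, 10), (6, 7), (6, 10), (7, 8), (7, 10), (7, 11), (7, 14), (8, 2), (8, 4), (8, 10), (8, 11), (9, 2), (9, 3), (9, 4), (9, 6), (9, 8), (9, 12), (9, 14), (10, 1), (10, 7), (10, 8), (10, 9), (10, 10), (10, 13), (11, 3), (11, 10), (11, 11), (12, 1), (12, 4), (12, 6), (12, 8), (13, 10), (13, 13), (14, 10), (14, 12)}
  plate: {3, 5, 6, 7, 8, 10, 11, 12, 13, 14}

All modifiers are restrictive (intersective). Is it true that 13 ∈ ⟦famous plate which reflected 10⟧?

yes

⟦which reflected 10⟧ = {x : ⟨x, 10⟩ ∈ ⟦reflected⟧} = {2, 3, 5, 6, 7, 8, 10, 11, 13, 14}
⟦plate⟧ = {3, 5, 6, 7, 8, 10, 11, 12, 13, 14}
… ∩ ⟦which reflected 10⟧ = {3, 5, 6, 7, 8, 10, 11, 12, 13, 14} ∩ {2, 3, 5, 6, 7, 8, 10, 11, 13, 14} = {3, 5, 6, 7, 8, 10, 11, 13, 14}
… ∩ ⟦famous⟧ = {3, 5, 6, 7, 8, 10, 11, 13, 14} ∩ {1, 2, 3, 6, 8, 9, 10, 12, 13, 14} = {3, 6, 8, 10, 13, 14}
⟦famous plate which reflected 10⟧ = {3, 6, 8, 10, 13, 14}; 13 ∈ this set.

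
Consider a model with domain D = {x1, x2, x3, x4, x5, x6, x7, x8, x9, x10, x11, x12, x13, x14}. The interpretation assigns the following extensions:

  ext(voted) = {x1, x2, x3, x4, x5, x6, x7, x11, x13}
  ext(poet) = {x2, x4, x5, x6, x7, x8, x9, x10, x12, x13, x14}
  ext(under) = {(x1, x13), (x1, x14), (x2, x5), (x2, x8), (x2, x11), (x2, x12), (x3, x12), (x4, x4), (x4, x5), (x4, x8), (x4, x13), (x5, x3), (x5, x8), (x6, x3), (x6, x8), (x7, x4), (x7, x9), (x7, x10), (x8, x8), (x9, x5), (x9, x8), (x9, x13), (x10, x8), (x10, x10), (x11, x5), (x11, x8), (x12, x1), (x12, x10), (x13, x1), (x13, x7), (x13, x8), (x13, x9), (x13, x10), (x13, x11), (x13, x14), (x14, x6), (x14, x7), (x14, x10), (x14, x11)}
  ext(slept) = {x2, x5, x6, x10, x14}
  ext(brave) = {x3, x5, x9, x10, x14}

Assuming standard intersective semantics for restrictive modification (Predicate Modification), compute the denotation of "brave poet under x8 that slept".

{x5, x10}

⟦under x8⟧ = {x : ⟨x, x8⟩ ∈ ⟦under⟧} = {x2, x4, x5, x6, x8, x9, x10, x11, x13}
⟦that slept⟧ = ⟦slept⟧ = {x2, x5, x6, x10, x14}
⟦poet⟧ = {x2, x4, x5, x6, x7, x8, x9, x10, x12, x13, x14}
… ∩ ⟦under x8⟧ = {x2, x4, x5, x6, x7, x8, x9, x10, x12, x13, x14} ∩ {x2, x4, x5, x6, x8, x9, x10, x11, x13} = {x2, x4, x5, x6, x8, x9, x10, x13}
… ∩ ⟦that slept⟧ = {x2, x4, x5, x6, x8, x9, x10, x13} ∩ {x2, x5, x6, x10, x14} = {x2, x5, x6, x10}
… ∩ ⟦brave⟧ = {x2, x5, x6, x10} ∩ {x3, x5, x9, x10, x14} = {x5, x10}
So ⟦brave poet under x8 that slept⟧ = {x5, x10}.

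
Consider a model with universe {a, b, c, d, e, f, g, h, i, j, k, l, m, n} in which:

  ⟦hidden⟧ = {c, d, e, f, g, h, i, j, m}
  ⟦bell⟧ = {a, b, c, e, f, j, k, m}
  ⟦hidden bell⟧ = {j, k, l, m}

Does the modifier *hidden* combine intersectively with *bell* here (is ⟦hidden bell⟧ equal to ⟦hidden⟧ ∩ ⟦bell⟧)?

⟦hidden⟧ ∩ ⟦bell⟧ = {c, d, e, f, g, h, i, j, m} ∩ {a, b, c, e, f, j, k, m} = {c, e, f, j, m}
Observed ⟦hidden bell⟧ = {j, k, l, m}.
These differ, so the modifier is not intersective in this model.

no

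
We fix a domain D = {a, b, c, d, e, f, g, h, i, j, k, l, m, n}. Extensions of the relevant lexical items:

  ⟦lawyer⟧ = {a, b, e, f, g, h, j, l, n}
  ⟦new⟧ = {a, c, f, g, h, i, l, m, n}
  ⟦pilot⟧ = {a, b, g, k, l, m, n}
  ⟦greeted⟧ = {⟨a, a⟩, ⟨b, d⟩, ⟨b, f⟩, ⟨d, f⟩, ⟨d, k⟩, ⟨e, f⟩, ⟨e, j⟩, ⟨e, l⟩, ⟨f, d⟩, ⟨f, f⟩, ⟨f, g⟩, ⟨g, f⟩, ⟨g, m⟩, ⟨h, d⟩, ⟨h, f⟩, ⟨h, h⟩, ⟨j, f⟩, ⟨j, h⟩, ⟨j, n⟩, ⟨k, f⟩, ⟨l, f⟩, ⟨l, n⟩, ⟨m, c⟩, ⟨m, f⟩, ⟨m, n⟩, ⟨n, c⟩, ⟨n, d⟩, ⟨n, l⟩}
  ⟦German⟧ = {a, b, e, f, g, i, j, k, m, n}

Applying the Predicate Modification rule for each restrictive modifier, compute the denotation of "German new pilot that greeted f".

{g, m}

⟦that greeted f⟧ = {x : ⟨x, f⟩ ∈ ⟦greeted⟧} = {b, d, e, f, g, h, j, k, l, m}
⟦pilot⟧ = {a, b, g, k, l, m, n}
… ∩ ⟦that greeted f⟧ = {a, b, g, k, l, m, n} ∩ {b, d, e, f, g, h, j, k, l, m} = {b, g, k, l, m}
… ∩ ⟦German⟧ = {b, g, k, l, m} ∩ {a, b, e, f, g, i, j, k, m, n} = {b, g, k, m}
… ∩ ⟦new⟧ = {b, g, k, m} ∩ {a, c, f, g, h, i, l, m, n} = {g, m}
So ⟦German new pilot that greeted f⟧ = {g, m}.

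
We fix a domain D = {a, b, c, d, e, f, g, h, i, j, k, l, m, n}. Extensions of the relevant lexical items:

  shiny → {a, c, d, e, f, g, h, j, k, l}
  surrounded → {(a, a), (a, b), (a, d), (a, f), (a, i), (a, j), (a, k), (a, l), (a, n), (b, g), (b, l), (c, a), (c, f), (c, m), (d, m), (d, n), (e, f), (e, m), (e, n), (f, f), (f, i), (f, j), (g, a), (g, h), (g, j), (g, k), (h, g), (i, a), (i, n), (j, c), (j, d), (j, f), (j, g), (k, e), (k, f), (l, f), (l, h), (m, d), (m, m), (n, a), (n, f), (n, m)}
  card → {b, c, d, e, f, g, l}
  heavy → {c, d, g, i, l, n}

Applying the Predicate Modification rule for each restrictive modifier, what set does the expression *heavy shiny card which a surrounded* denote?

{d, l}

⟦which a surrounded⟧ = {x : ⟨a, x⟩ ∈ ⟦surrounded⟧} = {a, b, d, f, i, j, k, l, n}
⟦card⟧ = {b, c, d, e, f, g, l}
… ∩ ⟦which a surrounded⟧ = {b, c, d, e, f, g, l} ∩ {a, b, d, f, i, j, k, l, n} = {b, d, f, l}
… ∩ ⟦heavy⟧ = {b, d, f, l} ∩ {c, d, g, i, l, n} = {d, l}
… ∩ ⟦shiny⟧ = {d, l} ∩ {a, c, d, e, f, g, h, j, k, l} = {d, l}
So ⟦heavy shiny card which a surrounded⟧ = {d, l}.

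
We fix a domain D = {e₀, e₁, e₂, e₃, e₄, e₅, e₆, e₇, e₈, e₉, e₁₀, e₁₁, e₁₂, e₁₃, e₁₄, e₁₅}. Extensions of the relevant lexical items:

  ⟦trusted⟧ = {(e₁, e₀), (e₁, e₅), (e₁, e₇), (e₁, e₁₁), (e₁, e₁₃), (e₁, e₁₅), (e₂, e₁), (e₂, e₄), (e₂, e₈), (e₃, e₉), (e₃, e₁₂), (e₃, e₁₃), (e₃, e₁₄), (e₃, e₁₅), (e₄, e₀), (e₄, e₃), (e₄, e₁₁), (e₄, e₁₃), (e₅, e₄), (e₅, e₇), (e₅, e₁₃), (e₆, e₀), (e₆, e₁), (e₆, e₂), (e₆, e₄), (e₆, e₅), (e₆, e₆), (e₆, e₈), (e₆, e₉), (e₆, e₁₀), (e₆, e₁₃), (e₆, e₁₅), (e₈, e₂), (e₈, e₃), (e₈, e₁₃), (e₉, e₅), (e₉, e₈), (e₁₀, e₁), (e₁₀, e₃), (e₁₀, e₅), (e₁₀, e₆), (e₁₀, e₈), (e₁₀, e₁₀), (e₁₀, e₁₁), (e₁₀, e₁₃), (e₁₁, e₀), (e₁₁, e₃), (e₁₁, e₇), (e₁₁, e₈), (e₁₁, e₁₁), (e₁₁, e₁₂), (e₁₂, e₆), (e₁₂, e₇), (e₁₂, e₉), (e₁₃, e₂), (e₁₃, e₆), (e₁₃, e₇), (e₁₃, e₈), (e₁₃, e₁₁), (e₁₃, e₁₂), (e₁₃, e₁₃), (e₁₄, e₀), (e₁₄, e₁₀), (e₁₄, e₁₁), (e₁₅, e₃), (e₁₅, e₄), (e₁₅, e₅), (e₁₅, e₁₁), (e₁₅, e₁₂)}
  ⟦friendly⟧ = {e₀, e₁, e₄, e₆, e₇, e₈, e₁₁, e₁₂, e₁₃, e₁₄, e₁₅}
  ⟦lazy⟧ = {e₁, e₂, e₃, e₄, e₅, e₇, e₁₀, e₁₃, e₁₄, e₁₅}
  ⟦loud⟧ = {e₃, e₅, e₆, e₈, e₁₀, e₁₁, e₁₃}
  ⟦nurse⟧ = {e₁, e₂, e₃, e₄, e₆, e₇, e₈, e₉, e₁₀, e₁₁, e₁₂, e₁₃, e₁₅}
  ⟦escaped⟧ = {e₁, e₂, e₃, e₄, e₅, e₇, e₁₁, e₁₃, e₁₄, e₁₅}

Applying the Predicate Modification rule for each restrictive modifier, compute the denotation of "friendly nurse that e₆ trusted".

{e₁, e₄, e₆, e₈, e₁₃, e₁₅}

⟦that e₆ trusted⟧ = {x : ⟨e₆, x⟩ ∈ ⟦trusted⟧} = {e₀, e₁, e₂, e₄, e₅, e₆, e₈, e₉, e₁₀, e₁₃, e₁₅}
⟦nurse⟧ = {e₁, e₂, e₃, e₄, e₆, e₇, e₈, e₉, e₁₀, e₁₁, e₁₂, e₁₃, e₁₅}
… ∩ ⟦that e₆ trusted⟧ = {e₁, e₂, e₃, e₄, e₆, e₇, e₈, e₉, e₁₀, e₁₁, e₁₂, e₁₃, e₁₅} ∩ {e₀, e₁, e₂, e₄, e₅, e₆, e₈, e₉, e₁₀, e₁₃, e₁₅} = {e₁, e₂, e₄, e₆, e₈, e₉, e₁₀, e₁₃, e₁₅}
… ∩ ⟦friendly⟧ = {e₁, e₂, e₄, e₆, e₈, e₉, e₁₀, e₁₃, e₁₅} ∩ {e₀, e₁, e₄, e₆, e₇, e₈, e₁₁, e₁₂, e₁₃, e₁₄, e₁₅} = {e₁, e₄, e₆, e₈, e₁₃, e₁₅}
So ⟦friendly nurse that e₆ trusted⟧ = {e₁, e₄, e₆, e₈, e₁₃, e₁₅}.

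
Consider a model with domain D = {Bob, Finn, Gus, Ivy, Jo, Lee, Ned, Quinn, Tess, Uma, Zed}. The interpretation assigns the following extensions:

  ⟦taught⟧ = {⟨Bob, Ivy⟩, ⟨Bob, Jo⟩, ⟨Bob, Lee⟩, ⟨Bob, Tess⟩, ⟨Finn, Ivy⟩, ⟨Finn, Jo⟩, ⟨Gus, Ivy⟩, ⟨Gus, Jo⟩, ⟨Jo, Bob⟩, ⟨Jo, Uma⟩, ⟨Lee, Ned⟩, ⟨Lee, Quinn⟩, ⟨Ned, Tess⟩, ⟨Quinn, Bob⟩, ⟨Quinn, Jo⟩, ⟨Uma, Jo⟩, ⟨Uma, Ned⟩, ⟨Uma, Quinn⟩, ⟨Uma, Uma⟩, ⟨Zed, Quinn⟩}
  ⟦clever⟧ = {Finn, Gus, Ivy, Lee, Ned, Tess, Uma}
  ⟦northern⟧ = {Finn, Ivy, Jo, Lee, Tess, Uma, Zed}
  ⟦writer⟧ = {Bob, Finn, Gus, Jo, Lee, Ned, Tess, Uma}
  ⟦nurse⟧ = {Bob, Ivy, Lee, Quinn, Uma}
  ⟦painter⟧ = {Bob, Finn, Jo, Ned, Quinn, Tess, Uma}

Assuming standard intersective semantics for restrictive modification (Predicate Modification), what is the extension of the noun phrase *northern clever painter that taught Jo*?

{Finn, Uma}

⟦that taught Jo⟧ = {x : ⟨x, Jo⟩ ∈ ⟦taught⟧} = {Bob, Finn, Gus, Quinn, Uma}
⟦painter⟧ = {Bob, Finn, Jo, Ned, Quinn, Tess, Uma}
… ∩ ⟦that taught Jo⟧ = {Bob, Finn, Jo, Ned, Quinn, Tess, Uma} ∩ {Bob, Finn, Gus, Quinn, Uma} = {Bob, Finn, Quinn, Uma}
… ∩ ⟦northern⟧ = {Bob, Finn, Quinn, Uma} ∩ {Finn, Ivy, Jo, Lee, Tess, Uma, Zed} = {Finn, Uma}
… ∩ ⟦clever⟧ = {Finn, Uma} ∩ {Finn, Gus, Ivy, Lee, Ned, Tess, Uma} = {Finn, Uma}
So ⟦northern clever painter that taught Jo⟧ = {Finn, Uma}.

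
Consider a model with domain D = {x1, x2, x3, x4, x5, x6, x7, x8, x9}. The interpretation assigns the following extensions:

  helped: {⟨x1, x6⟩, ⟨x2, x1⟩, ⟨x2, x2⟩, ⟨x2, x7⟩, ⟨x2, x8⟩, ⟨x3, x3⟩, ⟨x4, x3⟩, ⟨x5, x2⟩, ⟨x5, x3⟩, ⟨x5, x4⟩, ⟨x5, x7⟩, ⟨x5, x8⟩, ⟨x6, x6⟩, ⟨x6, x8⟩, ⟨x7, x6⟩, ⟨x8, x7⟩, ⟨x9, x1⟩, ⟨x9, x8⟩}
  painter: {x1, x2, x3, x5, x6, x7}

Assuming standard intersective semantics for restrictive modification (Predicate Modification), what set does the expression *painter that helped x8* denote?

⟦that helped x8⟧ = {x : ⟨x, x8⟩ ∈ ⟦helped⟧} = {x2, x5, x6, x9}
⟦painter⟧ = {x1, x2, x3, x5, x6, x7}
… ∩ ⟦that helped x8⟧ = {x1, x2, x3, x5, x6, x7} ∩ {x2, x5, x6, x9} = {x2, x5, x6}
So ⟦painter that helped x8⟧ = {x2, x5, x6}.

{x2, x5, x6}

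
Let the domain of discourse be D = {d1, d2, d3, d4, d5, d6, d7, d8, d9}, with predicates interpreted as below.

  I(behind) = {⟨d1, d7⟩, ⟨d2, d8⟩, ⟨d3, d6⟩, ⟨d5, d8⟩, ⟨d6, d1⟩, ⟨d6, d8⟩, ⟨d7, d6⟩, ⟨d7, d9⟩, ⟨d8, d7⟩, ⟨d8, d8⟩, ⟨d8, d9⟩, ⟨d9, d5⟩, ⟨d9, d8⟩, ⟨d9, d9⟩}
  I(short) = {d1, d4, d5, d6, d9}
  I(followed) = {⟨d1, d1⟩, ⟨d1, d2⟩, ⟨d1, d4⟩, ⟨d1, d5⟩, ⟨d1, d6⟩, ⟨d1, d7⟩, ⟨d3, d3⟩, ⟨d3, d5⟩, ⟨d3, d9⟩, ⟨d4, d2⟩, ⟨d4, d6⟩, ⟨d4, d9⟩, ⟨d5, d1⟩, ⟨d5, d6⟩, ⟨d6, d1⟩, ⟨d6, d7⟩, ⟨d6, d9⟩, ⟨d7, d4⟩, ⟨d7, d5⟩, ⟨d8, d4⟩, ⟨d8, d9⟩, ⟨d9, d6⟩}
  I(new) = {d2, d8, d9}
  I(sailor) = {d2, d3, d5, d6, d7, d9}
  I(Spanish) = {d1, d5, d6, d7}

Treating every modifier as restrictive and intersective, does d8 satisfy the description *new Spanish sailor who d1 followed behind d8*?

⟦who d1 followed⟧ = {x : ⟨d1, x⟩ ∈ ⟦followed⟧} = {d1, d2, d4, d5, d6, d7}
⟦behind d8⟧ = {x : ⟨x, d8⟩ ∈ ⟦behind⟧} = {d2, d5, d6, d8, d9}
⟦sailor⟧ = {d2, d3, d5, d6, d7, d9}
… ∩ ⟦who d1 followed⟧ = {d2, d3, d5, d6, d7, d9} ∩ {d1, d2, d4, d5, d6, d7} = {d2, d5, d6, d7}
… ∩ ⟦behind d8⟧ = {d2, d5, d6, d7} ∩ {d2, d5, d6, d8, d9} = {d2, d5, d6}
… ∩ ⟦new⟧ = {d2, d5, d6} ∩ {d2, d8, d9} = {d2}
… ∩ ⟦Spanish⟧ = {d2} ∩ {d1, d5, d6, d7} = ∅
⟦new Spanish sailor who d1 followed behind d8⟧ = ∅; d8 ∉ this set.

no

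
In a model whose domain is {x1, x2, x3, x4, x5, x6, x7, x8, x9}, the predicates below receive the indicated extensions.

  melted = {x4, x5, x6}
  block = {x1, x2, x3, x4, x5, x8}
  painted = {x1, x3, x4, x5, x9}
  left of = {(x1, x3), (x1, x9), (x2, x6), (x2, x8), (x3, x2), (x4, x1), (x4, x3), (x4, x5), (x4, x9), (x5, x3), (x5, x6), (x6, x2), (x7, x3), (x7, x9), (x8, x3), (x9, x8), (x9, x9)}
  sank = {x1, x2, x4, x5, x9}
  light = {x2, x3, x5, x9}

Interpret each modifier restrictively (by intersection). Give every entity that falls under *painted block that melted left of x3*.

⟦that melted⟧ = ⟦melted⟧ = {x4, x5, x6}
⟦left of x3⟧ = {x : ⟨x, x3⟩ ∈ ⟦left of⟧} = {x1, x4, x5, x7, x8}
⟦block⟧ = {x1, x2, x3, x4, x5, x8}
… ∩ ⟦that melted⟧ = {x1, x2, x3, x4, x5, x8} ∩ {x4, x5, x6} = {x4, x5}
… ∩ ⟦left of x3⟧ = {x4, x5} ∩ {x1, x4, x5, x7, x8} = {x4, x5}
… ∩ ⟦painted⟧ = {x4, x5} ∩ {x1, x3, x4, x5, x9} = {x4, x5}
So ⟦painted block that melted left of x3⟧ = {x4, x5}.

{x4, x5}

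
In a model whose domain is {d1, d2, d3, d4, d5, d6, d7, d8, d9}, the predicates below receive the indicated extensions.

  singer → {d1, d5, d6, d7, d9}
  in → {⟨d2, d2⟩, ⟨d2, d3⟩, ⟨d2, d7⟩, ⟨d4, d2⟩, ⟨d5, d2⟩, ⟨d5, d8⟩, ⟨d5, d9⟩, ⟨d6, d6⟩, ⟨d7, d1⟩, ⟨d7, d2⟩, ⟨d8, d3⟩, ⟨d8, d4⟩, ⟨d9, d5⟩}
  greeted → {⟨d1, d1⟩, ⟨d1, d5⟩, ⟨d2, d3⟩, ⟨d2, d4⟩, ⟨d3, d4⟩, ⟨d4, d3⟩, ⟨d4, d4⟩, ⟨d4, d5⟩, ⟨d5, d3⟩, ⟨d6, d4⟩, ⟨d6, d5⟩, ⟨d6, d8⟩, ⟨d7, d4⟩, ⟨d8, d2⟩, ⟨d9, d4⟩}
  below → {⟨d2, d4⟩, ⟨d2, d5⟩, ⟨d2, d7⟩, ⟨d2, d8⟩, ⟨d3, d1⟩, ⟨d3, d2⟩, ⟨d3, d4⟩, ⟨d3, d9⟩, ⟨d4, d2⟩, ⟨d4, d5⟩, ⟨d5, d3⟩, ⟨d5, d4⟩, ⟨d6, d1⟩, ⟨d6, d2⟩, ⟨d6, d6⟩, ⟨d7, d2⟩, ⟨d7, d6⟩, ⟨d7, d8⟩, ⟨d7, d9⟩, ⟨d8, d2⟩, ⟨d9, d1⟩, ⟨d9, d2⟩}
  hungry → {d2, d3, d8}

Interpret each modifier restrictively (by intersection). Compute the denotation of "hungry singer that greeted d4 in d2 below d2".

{ }

⟦that greeted d4⟧ = {x : ⟨x, d4⟩ ∈ ⟦greeted⟧} = {d2, d3, d4, d6, d7, d9}
⟦in d2⟧ = {x : ⟨x, d2⟩ ∈ ⟦in⟧} = {d2, d4, d5, d7}
⟦below d2⟧ = {x : ⟨x, d2⟩ ∈ ⟦below⟧} = {d3, d4, d6, d7, d8, d9}
⟦singer⟧ = {d1, d5, d6, d7, d9}
… ∩ ⟦that greeted d4⟧ = {d1, d5, d6, d7, d9} ∩ {d2, d3, d4, d6, d7, d9} = {d6, d7, d9}
… ∩ ⟦in d2⟧ = {d6, d7, d9} ∩ {d2, d4, d5, d7} = {d7}
… ∩ ⟦below d2⟧ = {d7} ∩ {d3, d4, d6, d7, d8, d9} = {d7}
… ∩ ⟦hungry⟧ = {d7} ∩ {d2, d3, d8} = ∅
So ⟦hungry singer that greeted d4 in d2 below d2⟧ = { }.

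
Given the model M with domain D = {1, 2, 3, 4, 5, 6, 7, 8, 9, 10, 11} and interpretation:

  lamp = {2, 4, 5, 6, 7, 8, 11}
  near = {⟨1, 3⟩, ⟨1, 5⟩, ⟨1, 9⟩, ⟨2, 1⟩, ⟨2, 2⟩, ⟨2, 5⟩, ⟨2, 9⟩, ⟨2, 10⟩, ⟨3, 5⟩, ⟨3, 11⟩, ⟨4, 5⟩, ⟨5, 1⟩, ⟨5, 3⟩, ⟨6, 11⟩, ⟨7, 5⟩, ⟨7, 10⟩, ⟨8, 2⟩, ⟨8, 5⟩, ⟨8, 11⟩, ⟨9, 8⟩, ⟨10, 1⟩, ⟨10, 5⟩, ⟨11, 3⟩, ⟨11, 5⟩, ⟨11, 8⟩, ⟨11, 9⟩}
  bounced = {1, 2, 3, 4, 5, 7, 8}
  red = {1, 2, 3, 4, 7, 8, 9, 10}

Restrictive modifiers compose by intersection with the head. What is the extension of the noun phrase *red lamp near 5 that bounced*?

{2, 4, 7, 8}

⟦near 5⟧ = {x : ⟨x, 5⟩ ∈ ⟦near⟧} = {1, 2, 3, 4, 7, 8, 10, 11}
⟦that bounced⟧ = ⟦bounced⟧ = {1, 2, 3, 4, 5, 7, 8}
⟦lamp⟧ = {2, 4, 5, 6, 7, 8, 11}
… ∩ ⟦near 5⟧ = {2, 4, 5, 6, 7, 8, 11} ∩ {1, 2, 3, 4, 7, 8, 10, 11} = {2, 4, 7, 8, 11}
… ∩ ⟦that bounced⟧ = {2, 4, 7, 8, 11} ∩ {1, 2, 3, 4, 5, 7, 8} = {2, 4, 7, 8}
… ∩ ⟦red⟧ = {2, 4, 7, 8} ∩ {1, 2, 3, 4, 7, 8, 9, 10} = {2, 4, 7, 8}
So ⟦red lamp near 5 that bounced⟧ = {2, 4, 7, 8}.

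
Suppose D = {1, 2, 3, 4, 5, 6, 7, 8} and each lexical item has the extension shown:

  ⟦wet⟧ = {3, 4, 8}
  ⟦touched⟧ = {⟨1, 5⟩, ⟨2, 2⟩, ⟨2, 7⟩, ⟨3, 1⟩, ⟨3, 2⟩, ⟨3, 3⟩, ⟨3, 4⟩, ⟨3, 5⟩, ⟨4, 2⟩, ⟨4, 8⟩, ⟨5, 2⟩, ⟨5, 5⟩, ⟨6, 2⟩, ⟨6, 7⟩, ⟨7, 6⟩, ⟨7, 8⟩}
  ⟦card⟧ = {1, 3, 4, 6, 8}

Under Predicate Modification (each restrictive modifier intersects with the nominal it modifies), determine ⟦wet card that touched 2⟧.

{3, 4}

⟦that touched 2⟧ = {x : ⟨x, 2⟩ ∈ ⟦touched⟧} = {2, 3, 4, 5, 6}
⟦card⟧ = {1, 3, 4, 6, 8}
… ∩ ⟦that touched 2⟧ = {1, 3, 4, 6, 8} ∩ {2, 3, 4, 5, 6} = {3, 4, 6}
… ∩ ⟦wet⟧ = {3, 4, 6} ∩ {3, 4, 8} = {3, 4}
So ⟦wet card that touched 2⟧ = {3, 4}.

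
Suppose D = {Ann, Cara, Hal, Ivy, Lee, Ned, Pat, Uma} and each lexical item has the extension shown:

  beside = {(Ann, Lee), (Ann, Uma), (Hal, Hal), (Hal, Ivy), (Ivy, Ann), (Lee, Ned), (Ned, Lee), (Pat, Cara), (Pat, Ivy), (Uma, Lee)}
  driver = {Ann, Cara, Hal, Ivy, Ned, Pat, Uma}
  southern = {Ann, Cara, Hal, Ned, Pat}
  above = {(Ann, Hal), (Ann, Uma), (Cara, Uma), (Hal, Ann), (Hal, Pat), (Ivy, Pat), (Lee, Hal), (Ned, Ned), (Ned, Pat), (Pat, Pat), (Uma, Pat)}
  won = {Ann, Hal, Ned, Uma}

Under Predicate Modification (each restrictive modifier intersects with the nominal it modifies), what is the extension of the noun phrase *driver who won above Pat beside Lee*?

{Ned, Uma}

⟦who won⟧ = ⟦won⟧ = {Ann, Hal, Ned, Uma}
⟦above Pat⟧ = {x : ⟨x, Pat⟩ ∈ ⟦above⟧} = {Hal, Ivy, Ned, Pat, Uma}
⟦beside Lee⟧ = {x : ⟨x, Lee⟩ ∈ ⟦beside⟧} = {Ann, Ned, Uma}
⟦driver⟧ = {Ann, Cara, Hal, Ivy, Ned, Pat, Uma}
… ∩ ⟦who won⟧ = {Ann, Cara, Hal, Ivy, Ned, Pat, Uma} ∩ {Ann, Hal, Ned, Uma} = {Ann, Hal, Ned, Uma}
… ∩ ⟦above Pat⟧ = {Ann, Hal, Ned, Uma} ∩ {Hal, Ivy, Ned, Pat, Uma} = {Hal, Ned, Uma}
… ∩ ⟦beside Lee⟧ = {Hal, Ned, Uma} ∩ {Ann, Ned, Uma} = {Ned, Uma}
So ⟦driver who won above Pat beside Lee⟧ = {Ned, Uma}.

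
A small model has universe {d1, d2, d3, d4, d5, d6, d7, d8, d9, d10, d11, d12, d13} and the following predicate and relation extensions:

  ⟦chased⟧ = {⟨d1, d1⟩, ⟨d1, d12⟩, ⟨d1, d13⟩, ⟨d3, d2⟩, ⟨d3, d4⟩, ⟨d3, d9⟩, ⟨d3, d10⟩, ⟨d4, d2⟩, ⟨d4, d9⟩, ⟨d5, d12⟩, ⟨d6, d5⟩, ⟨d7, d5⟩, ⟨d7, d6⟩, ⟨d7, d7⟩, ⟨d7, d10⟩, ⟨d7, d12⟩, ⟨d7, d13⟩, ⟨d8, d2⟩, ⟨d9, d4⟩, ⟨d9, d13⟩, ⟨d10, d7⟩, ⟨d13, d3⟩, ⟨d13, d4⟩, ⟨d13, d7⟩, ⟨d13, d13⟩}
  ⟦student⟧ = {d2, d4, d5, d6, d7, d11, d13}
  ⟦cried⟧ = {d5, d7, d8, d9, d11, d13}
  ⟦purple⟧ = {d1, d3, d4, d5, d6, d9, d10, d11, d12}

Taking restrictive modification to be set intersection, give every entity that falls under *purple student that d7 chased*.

{d5, d6}

⟦that d7 chased⟧ = {x : ⟨d7, x⟩ ∈ ⟦chased⟧} = {d5, d6, d7, d10, d12, d13}
⟦student⟧ = {d2, d4, d5, d6, d7, d11, d13}
… ∩ ⟦that d7 chased⟧ = {d2, d4, d5, d6, d7, d11, d13} ∩ {d5, d6, d7, d10, d12, d13} = {d5, d6, d7, d13}
… ∩ ⟦purple⟧ = {d5, d6, d7, d13} ∩ {d1, d3, d4, d5, d6, d9, d10, d11, d12} = {d5, d6}
So ⟦purple student that d7 chased⟧ = {d5, d6}.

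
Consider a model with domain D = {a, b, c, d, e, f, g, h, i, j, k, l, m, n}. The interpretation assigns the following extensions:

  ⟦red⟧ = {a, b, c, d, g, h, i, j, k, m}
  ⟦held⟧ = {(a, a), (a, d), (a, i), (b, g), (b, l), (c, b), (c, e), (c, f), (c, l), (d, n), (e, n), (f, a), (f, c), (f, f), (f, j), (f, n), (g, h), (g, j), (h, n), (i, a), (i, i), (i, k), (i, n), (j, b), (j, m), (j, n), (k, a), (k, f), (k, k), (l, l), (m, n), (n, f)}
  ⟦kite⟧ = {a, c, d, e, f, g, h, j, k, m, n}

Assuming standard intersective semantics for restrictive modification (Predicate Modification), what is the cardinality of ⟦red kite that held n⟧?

⟦that held n⟧ = {x : ⟨x, n⟩ ∈ ⟦held⟧} = {d, e, f, h, i, j, m}
⟦kite⟧ = {a, c, d, e, f, g, h, j, k, m, n}
… ∩ ⟦that held n⟧ = {a, c, d, e, f, g, h, j, k, m, n} ∩ {d, e, f, h, i, j, m} = {d, e, f, h, j, m}
… ∩ ⟦red⟧ = {d, e, f, h, j, m} ∩ {a, b, c, d, g, h, i, j, k, m} = {d, h, j, m}
⟦red kite that held n⟧ = {d, h, j, m}, so the cardinality is 4.

4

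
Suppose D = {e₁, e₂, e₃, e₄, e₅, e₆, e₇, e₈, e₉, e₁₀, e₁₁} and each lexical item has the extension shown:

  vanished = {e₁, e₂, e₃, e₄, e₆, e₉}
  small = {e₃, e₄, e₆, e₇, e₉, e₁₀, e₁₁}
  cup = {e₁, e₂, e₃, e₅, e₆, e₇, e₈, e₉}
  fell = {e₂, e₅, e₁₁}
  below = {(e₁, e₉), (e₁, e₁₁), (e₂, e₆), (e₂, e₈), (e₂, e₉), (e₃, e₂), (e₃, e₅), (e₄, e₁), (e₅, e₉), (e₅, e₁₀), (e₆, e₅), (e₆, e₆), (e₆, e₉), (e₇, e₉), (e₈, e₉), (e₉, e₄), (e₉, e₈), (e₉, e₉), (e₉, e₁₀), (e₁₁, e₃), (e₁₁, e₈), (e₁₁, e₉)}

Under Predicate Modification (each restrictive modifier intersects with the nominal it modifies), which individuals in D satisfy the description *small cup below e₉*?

⟦below e₉⟧ = {x : ⟨x, e₉⟩ ∈ ⟦below⟧} = {e₁, e₂, e₅, e₆, e₇, e₈, e₉, e₁₁}
⟦cup⟧ = {e₁, e₂, e₃, e₅, e₆, e₇, e₈, e₉}
… ∩ ⟦below e₉⟧ = {e₁, e₂, e₃, e₅, e₆, e₇, e₈, e₉} ∩ {e₁, e₂, e₅, e₆, e₇, e₈, e₉, e₁₁} = {e₁, e₂, e₅, e₆, e₇, e₈, e₉}
… ∩ ⟦small⟧ = {e₁, e₂, e₅, e₆, e₇, e₈, e₉} ∩ {e₃, e₄, e₆, e₇, e₉, e₁₀, e₁₁} = {e₆, e₇, e₉}
So ⟦small cup below e₉⟧ = {e₆, e₇, e₉}.

{e₆, e₇, e₉}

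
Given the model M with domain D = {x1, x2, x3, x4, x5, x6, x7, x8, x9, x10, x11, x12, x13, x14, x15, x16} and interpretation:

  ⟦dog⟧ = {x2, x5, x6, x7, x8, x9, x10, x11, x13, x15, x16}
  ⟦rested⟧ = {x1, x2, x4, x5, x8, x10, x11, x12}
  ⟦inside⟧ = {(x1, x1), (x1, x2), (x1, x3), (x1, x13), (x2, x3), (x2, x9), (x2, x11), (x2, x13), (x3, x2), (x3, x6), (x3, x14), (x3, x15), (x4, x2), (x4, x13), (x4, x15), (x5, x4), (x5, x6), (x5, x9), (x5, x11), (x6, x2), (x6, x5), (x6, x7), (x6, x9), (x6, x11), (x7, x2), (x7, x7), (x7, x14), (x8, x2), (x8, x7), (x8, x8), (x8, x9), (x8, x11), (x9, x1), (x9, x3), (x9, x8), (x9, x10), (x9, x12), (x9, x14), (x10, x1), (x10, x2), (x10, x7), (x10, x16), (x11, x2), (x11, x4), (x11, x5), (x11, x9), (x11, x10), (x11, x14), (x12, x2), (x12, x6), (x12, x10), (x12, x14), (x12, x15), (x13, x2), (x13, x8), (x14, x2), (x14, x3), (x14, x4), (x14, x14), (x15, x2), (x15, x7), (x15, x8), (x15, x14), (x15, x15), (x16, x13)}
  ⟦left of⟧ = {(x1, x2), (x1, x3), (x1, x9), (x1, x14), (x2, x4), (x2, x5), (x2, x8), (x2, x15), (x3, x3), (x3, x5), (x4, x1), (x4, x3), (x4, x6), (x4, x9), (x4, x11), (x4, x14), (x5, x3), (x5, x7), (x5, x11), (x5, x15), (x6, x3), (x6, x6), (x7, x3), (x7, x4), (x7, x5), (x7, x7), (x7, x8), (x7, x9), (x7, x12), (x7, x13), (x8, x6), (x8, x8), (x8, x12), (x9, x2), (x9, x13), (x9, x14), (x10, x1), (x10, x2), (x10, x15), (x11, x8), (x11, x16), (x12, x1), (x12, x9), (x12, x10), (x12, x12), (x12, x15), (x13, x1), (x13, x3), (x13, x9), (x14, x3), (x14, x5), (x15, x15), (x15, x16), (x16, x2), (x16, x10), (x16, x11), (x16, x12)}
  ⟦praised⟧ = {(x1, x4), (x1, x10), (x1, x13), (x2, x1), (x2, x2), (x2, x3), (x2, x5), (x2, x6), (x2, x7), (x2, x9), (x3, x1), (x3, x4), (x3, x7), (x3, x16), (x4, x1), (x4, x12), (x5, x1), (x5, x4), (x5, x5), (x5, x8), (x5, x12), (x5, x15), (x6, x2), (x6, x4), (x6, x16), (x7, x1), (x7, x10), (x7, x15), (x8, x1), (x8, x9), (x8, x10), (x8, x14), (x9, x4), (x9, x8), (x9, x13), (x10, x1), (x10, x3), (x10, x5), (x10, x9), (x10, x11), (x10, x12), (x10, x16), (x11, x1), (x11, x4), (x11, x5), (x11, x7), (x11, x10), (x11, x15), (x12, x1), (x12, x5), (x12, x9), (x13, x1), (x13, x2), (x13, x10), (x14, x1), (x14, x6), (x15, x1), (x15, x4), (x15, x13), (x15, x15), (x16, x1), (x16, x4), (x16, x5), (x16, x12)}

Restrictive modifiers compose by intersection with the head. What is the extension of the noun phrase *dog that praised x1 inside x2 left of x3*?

⟦that praised x1⟧ = {x : ⟨x, x1⟩ ∈ ⟦praised⟧} = {x2, x3, x4, x5, x7, x8, x10, x11, x12, x13, x14, x15, x16}
⟦inside x2⟧ = {x : ⟨x, x2⟩ ∈ ⟦inside⟧} = {x1, x3, x4, x6, x7, x8, x10, x11, x12, x13, x14, x15}
⟦left of x3⟧ = {x : ⟨x, x3⟩ ∈ ⟦left of⟧} = {x1, x3, x4, x5, x6, x7, x13, x14}
⟦dog⟧ = {x2, x5, x6, x7, x8, x9, x10, x11, x13, x15, x16}
… ∩ ⟦that praised x1⟧ = {x2, x5, x6, x7, x8, x9, x10, x11, x13, x15, x16} ∩ {x2, x3, x4, x5, x7, x8, x10, x11, x12, x13, x14, x15, x16} = {x2, x5, x7, x8, x10, x11, x13, x15, x16}
… ∩ ⟦inside x2⟧ = {x2, x5, x7, x8, x10, x11, x13, x15, x16} ∩ {x1, x3, x4, x6, x7, x8, x10, x11, x12, x13, x14, x15} = {x7, x8, x10, x11, x13, x15}
… ∩ ⟦left of x3⟧ = {x7, x8, x10, x11, x13, x15} ∩ {x1, x3, x4, x5, x6, x7, x13, x14} = {x7, x13}
So ⟦dog that praised x1 inside x2 left of x3⟧ = {x7, x13}.

{x7, x13}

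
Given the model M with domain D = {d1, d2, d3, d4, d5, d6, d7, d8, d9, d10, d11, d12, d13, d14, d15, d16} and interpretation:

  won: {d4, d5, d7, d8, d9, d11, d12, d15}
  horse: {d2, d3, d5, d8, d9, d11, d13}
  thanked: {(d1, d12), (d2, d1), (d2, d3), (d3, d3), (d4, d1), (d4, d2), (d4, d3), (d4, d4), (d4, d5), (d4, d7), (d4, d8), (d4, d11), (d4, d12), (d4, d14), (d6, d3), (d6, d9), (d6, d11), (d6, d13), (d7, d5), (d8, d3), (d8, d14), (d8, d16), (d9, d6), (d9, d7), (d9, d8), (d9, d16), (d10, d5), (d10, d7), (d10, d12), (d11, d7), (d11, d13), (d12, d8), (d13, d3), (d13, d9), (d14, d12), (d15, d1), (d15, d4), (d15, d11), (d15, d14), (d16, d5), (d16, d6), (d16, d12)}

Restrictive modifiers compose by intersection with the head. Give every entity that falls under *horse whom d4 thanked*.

⟦whom d4 thanked⟧ = {x : ⟨d4, x⟩ ∈ ⟦thanked⟧} = {d1, d2, d3, d4, d5, d7, d8, d11, d12, d14}
⟦horse⟧ = {d2, d3, d5, d8, d9, d11, d13}
… ∩ ⟦whom d4 thanked⟧ = {d2, d3, d5, d8, d9, d11, d13} ∩ {d1, d2, d3, d4, d5, d7, d8, d11, d12, d14} = {d2, d3, d5, d8, d11}
So ⟦horse whom d4 thanked⟧ = {d2, d3, d5, d8, d11}.

{d2, d3, d5, d8, d11}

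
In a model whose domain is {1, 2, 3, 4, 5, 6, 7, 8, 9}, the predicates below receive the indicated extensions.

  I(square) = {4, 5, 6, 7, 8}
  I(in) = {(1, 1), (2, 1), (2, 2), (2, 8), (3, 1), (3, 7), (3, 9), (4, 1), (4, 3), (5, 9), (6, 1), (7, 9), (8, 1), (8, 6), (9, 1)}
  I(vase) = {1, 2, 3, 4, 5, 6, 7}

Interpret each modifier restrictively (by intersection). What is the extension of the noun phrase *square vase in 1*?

{4, 6}

⟦in 1⟧ = {x : ⟨x, 1⟩ ∈ ⟦in⟧} = {1, 2, 3, 4, 6, 8, 9}
⟦vase⟧ = {1, 2, 3, 4, 5, 6, 7}
… ∩ ⟦in 1⟧ = {1, 2, 3, 4, 5, 6, 7} ∩ {1, 2, 3, 4, 6, 8, 9} = {1, 2, 3, 4, 6}
… ∩ ⟦square⟧ = {1, 2, 3, 4, 6} ∩ {4, 5, 6, 7, 8} = {4, 6}
So ⟦square vase in 1⟧ = {4, 6}.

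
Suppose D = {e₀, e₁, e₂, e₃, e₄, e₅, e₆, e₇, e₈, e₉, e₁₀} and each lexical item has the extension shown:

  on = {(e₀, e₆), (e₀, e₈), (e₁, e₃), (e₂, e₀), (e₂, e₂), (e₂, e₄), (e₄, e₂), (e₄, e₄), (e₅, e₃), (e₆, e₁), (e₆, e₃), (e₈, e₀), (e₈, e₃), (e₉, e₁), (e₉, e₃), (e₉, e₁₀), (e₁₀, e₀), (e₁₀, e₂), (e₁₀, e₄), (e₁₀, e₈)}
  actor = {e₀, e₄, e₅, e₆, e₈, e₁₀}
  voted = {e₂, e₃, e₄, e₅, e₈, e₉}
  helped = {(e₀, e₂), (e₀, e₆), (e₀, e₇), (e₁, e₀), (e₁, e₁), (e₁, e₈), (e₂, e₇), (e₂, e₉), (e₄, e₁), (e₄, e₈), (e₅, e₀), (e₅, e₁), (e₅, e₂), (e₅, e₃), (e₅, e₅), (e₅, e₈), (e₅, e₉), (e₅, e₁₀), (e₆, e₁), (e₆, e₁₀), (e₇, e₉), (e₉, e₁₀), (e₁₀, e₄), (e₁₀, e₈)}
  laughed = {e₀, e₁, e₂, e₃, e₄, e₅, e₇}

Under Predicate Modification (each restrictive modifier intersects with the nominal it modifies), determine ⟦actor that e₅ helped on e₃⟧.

⟦that e₅ helped⟧ = {x : ⟨e₅, x⟩ ∈ ⟦helped⟧} = {e₀, e₁, e₂, e₃, e₅, e₈, e₉, e₁₀}
⟦on e₃⟧ = {x : ⟨x, e₃⟩ ∈ ⟦on⟧} = {e₁, e₅, e₆, e₈, e₉}
⟦actor⟧ = {e₀, e₄, e₅, e₆, e₈, e₁₀}
… ∩ ⟦that e₅ helped⟧ = {e₀, e₄, e₅, e₆, e₈, e₁₀} ∩ {e₀, e₁, e₂, e₃, e₅, e₈, e₉, e₁₀} = {e₀, e₅, e₈, e₁₀}
… ∩ ⟦on e₃⟧ = {e₀, e₅, e₈, e₁₀} ∩ {e₁, e₅, e₆, e₈, e₉} = {e₅, e₈}
So ⟦actor that e₅ helped on e₃⟧ = {e₅, e₈}.

{e₅, e₈}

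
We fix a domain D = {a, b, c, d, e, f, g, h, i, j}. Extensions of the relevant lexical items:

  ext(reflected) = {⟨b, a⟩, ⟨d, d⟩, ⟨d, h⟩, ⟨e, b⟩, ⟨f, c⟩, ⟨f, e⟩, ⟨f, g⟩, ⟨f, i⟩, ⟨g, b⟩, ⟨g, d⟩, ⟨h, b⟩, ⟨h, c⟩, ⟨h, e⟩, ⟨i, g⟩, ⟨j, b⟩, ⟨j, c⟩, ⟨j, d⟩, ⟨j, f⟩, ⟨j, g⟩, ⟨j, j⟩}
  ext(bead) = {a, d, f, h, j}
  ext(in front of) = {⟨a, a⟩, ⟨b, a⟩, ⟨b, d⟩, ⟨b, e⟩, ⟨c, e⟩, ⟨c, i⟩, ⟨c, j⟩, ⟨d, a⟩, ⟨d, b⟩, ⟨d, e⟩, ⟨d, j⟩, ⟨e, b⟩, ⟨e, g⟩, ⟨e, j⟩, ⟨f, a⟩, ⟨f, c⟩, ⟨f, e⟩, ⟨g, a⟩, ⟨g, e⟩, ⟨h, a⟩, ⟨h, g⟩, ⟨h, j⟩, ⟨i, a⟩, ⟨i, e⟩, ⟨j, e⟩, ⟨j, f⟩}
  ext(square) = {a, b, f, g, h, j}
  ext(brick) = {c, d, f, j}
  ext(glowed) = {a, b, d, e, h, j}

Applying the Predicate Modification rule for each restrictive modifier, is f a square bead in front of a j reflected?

⟦in front of a⟧ = {x : ⟨x, a⟩ ∈ ⟦in front of⟧} = {a, b, d, f, g, h, i}
⟦j reflected⟧ = {x : ⟨j, x⟩ ∈ ⟦reflected⟧} = {b, c, d, f, g, j}
⟦bead⟧ = {a, d, f, h, j}
… ∩ ⟦in front of a⟧ = {a, d, f, h, j} ∩ {a, b, d, f, g, h, i} = {a, d, f, h}
… ∩ ⟦j reflected⟧ = {a, d, f, h} ∩ {b, c, d, f, g, j} = {d, f}
… ∩ ⟦square⟧ = {d, f} ∩ {a, b, f, g, h, j} = {f}
⟦square bead in front of a j reflected⟧ = {f}; f ∈ this set.

yes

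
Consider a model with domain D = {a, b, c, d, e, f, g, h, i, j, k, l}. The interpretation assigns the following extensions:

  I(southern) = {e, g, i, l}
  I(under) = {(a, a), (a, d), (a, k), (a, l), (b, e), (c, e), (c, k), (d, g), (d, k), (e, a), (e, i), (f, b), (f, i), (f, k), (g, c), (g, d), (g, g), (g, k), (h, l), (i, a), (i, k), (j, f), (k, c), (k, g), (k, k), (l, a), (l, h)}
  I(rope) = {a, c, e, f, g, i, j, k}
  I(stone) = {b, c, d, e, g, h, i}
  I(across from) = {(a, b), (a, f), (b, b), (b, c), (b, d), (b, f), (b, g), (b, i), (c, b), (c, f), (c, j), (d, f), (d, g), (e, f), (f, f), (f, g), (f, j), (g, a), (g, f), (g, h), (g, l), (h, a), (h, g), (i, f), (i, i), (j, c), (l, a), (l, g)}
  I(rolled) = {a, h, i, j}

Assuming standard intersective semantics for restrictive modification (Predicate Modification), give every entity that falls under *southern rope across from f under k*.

⟦across from f⟧ = {x : ⟨x, f⟩ ∈ ⟦across from⟧} = {a, b, c, d, e, f, g, i}
⟦under k⟧ = {x : ⟨x, k⟩ ∈ ⟦under⟧} = {a, c, d, f, g, i, k}
⟦rope⟧ = {a, c, e, f, g, i, j, k}
… ∩ ⟦across from f⟧ = {a, c, e, f, g, i, j, k} ∩ {a, b, c, d, e, f, g, i} = {a, c, e, f, g, i}
… ∩ ⟦under k⟧ = {a, c, e, f, g, i} ∩ {a, c, d, f, g, i, k} = {a, c, f, g, i}
… ∩ ⟦southern⟧ = {a, c, f, g, i} ∩ {e, g, i, l} = {g, i}
So ⟦southern rope across from f under k⟧ = {g, i}.

{g, i}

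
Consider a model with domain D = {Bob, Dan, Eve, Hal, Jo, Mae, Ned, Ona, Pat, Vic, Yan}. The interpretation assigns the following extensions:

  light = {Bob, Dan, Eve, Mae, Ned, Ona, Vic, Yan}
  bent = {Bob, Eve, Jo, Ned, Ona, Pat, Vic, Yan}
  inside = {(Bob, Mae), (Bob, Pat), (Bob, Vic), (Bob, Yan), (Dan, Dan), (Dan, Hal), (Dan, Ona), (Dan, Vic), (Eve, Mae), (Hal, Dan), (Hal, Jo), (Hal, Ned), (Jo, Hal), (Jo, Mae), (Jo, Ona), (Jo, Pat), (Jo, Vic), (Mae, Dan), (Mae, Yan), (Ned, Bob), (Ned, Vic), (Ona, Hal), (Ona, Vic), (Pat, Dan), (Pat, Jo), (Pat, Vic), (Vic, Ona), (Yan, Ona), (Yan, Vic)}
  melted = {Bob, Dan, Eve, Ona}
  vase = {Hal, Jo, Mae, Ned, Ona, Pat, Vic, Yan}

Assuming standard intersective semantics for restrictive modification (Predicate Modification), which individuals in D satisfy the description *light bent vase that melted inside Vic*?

{Ona}

⟦that melted⟧ = ⟦melted⟧ = {Bob, Dan, Eve, Ona}
⟦inside Vic⟧ = {x : ⟨x, Vic⟩ ∈ ⟦inside⟧} = {Bob, Dan, Jo, Ned, Ona, Pat, Yan}
⟦vase⟧ = {Hal, Jo, Mae, Ned, Ona, Pat, Vic, Yan}
… ∩ ⟦that melted⟧ = {Hal, Jo, Mae, Ned, Ona, Pat, Vic, Yan} ∩ {Bob, Dan, Eve, Ona} = {Ona}
… ∩ ⟦inside Vic⟧ = {Ona} ∩ {Bob, Dan, Jo, Ned, Ona, Pat, Yan} = {Ona}
… ∩ ⟦light⟧ = {Ona} ∩ {Bob, Dan, Eve, Mae, Ned, Ona, Vic, Yan} = {Ona}
… ∩ ⟦bent⟧ = {Ona} ∩ {Bob, Eve, Jo, Ned, Ona, Pat, Vic, Yan} = {Ona}
So ⟦light bent vase that melted inside Vic⟧ = {Ona}.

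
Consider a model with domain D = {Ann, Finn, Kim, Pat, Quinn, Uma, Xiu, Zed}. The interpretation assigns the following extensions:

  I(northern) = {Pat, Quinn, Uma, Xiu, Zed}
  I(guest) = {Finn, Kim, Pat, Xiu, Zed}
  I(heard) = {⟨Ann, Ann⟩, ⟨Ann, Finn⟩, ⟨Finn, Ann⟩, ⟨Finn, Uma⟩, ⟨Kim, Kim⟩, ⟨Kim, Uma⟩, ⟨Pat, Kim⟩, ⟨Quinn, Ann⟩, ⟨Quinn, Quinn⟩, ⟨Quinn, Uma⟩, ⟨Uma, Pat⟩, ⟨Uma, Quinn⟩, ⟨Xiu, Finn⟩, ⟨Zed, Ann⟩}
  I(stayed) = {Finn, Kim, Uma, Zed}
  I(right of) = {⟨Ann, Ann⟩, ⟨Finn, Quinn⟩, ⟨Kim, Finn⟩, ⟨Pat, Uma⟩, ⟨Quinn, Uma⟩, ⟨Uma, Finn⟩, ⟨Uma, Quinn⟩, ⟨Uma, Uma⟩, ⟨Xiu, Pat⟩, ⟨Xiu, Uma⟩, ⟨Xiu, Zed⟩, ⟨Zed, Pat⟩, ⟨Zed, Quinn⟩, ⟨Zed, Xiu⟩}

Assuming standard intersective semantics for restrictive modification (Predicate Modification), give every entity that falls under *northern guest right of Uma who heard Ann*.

⟦right of Uma⟧ = {x : ⟨x, Uma⟩ ∈ ⟦right of⟧} = {Pat, Quinn, Uma, Xiu}
⟦who heard Ann⟧ = {x : ⟨x, Ann⟩ ∈ ⟦heard⟧} = {Ann, Finn, Quinn, Zed}
⟦guest⟧ = {Finn, Kim, Pat, Xiu, Zed}
… ∩ ⟦right of Uma⟧ = {Finn, Kim, Pat, Xiu, Zed} ∩ {Pat, Quinn, Uma, Xiu} = {Pat, Xiu}
… ∩ ⟦who heard Ann⟧ = {Pat, Xiu} ∩ {Ann, Finn, Quinn, Zed} = ∅
… ∩ ⟦northern⟧ = ∅ ∩ {Pat, Quinn, Uma, Xiu, Zed} = ∅
So ⟦northern guest right of Uma who heard Ann⟧ = { }.

{ }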